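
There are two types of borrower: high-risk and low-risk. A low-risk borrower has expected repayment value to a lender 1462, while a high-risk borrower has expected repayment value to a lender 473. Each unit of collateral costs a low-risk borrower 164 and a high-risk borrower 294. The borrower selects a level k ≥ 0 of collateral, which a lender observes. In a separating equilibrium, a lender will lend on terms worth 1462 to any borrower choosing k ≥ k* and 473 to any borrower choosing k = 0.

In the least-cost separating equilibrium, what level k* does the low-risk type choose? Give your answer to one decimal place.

A high-risk borrower choosing k = 0 receives 473.
Imitating at k* instead would pay 1462 at cost 294·k*, netting 1462 − 294·k*.
Indifference: 473 = 1462 − 294·k*, so k* = (1462 − 473) / 294 ≈ 3.4.
This is the high-risk type's binding incentive-compatibility constraint; any k ≥ 3.4 sustains separation on that side.

3.4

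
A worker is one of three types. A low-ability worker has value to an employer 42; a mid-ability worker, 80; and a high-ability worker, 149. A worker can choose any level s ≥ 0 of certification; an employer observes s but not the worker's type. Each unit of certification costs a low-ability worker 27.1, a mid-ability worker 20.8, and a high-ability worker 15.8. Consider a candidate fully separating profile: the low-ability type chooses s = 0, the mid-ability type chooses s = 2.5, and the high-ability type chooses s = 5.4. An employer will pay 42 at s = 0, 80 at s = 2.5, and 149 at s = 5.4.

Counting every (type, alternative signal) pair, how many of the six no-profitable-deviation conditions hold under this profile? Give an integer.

4

High-ability (own payoff 149 − 15.8×5.4 = 63.68): to s=0 gives 42 → no gain ✓; to s=2.5 gives 80 − 15.8×2.5 = 40.5 → no gain ✓.
Mid-ability (own payoff 80 − 20.8×2.5 = 28): to s=0 gives 42 → profitable ✗; to s=5.4 gives 149 − 20.8×5.4 = 36.68 → profitable ✗.
Low-ability (own payoff 42): to s=2.5 gives 80 − 27.1×2.5 = 12.25 → no gain ✓; to s=5.4 gives 149 − 27.1×5.4 = 2.66 → no gain ✓.
4 of the 6 constraints hold; not an equilibrium.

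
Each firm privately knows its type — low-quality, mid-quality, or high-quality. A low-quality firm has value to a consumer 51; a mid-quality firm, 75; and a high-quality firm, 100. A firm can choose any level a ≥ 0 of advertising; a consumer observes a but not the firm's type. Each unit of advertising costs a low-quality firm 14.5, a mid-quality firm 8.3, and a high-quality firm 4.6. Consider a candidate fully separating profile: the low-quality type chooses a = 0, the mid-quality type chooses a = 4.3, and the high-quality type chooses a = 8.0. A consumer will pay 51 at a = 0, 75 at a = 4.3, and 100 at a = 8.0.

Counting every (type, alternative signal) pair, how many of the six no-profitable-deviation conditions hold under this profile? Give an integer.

5

Low-quality (own payoff 51): to a=4.3 gives 75 − 14.5×4.3 = 12.65 → no gain ✓; to a=8.0 gives 100 − 14.5×8.0 = -16 → no gain ✓.
Mid-quality (own payoff 75 − 8.3×4.3 = 39.31): to a=0 gives 51 → profitable ✗; to a=8.0 gives 100 − 8.3×8.0 = 33.6 → no gain ✓.
High-quality (own payoff 100 − 4.6×8.0 = 63.2): to a=0 gives 51 → no gain ✓; to a=4.3 gives 75 − 4.6×4.3 = 55.22 → no gain ✓.
5 of the 6 constraints hold; not an equilibrium.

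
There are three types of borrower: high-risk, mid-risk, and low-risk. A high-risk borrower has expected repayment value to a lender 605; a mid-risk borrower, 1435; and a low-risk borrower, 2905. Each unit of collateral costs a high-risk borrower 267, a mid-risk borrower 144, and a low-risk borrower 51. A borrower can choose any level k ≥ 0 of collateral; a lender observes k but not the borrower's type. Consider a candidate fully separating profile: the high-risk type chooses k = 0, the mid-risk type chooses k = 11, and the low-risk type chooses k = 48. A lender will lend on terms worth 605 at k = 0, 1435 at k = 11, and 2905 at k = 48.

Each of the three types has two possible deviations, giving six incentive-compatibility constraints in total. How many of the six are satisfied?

Low-risk (own payoff 2905 − 51×48 = 457): to k=0 gives 605 → profitable ✗; to k=11 gives 1435 − 51×11 = 874 → profitable ✗.
High-risk (own payoff 605): to k=11 gives 1435 − 267×11 = -1502 → no gain ✓; to k=48 gives 2905 − 267×48 = -9911 → no gain ✓.
Mid-risk (own payoff 1435 − 144×11 = -149): to k=0 gives 605 → profitable ✗; to k=48 gives 2905 − 144×48 = -4007 → no gain ✓.
3 of the 6 constraints hold; not an equilibrium.

3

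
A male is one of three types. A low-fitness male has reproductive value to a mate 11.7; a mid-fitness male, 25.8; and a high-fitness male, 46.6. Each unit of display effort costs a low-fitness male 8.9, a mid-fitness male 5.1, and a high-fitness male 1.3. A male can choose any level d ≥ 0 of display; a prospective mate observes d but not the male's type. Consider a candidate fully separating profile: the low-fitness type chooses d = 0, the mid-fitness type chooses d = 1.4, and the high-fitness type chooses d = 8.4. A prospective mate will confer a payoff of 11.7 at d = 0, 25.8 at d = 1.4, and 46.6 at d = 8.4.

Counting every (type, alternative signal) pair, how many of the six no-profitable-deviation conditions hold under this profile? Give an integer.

5

Low-fitness (own payoff 11.7): to d=1.4 gives 25.8 − 8.9×1.4 = 13.34 → profitable ✗; to d=8.4 gives 46.6 − 8.9×8.4 = -28.16 → no gain ✓.
High-fitness (own payoff 46.6 − 1.3×8.4 = 35.68): to d=0 gives 11.7 → no gain ✓; to d=1.4 gives 25.8 − 1.3×1.4 = 23.98 → no gain ✓.
Mid-fitness (own payoff 25.8 − 5.1×1.4 = 18.66): to d=0 gives 11.7 → no gain ✓; to d=8.4 gives 46.6 − 5.1×8.4 = 3.76 → no gain ✓.
5 of the 6 constraints hold; not an equilibrium.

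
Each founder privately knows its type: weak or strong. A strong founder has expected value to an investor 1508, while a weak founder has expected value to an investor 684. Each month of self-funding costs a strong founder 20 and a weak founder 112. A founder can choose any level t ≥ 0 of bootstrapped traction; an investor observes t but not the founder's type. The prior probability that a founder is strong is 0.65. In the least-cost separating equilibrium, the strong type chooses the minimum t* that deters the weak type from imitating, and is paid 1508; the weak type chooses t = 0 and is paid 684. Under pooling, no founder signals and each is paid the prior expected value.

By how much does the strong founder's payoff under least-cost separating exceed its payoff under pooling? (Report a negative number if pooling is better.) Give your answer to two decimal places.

141.26

Least-cost separating signal: t* solves 684 = 1508 − 112·t*, so t* = (1508 − 684)/112 ≈ 7.3571.
Strong type's separating payoff: 1508 − 20 × t* = 1508 − 20 × (1508 − 684)/112 = 1508 − 16480/112 ≈ 1360.8571.
Pooling payoff: 0.65 × 1508 + 0.35 × 684 = 1219.6.
Difference: 1360.8571 − 1219.6 = 141.2571, i.e. 141.26 to two decimal places.
The strong type prefers to separate.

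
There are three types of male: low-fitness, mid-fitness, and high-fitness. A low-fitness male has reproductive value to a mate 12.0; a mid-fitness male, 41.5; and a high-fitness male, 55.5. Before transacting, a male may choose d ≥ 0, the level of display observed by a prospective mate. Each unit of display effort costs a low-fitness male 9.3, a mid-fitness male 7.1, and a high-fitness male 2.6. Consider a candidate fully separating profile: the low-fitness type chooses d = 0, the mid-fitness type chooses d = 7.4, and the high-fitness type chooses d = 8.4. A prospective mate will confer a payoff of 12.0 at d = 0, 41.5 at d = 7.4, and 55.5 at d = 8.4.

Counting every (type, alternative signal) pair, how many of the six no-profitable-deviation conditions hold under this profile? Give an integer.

4

Low-fitness (own payoff 12.0): to d=7.4 gives 41.5 − 9.3×7.4 = -27.32 → no gain ✓; to d=8.4 gives 55.5 − 9.3×8.4 = -22.62 → no gain ✓.
High-fitness (own payoff 55.5 − 2.6×8.4 = 33.66): to d=0 gives 12.0 → no gain ✓; to d=7.4 gives 41.5 − 2.6×7.4 = 22.26 → no gain ✓.
Mid-fitness (own payoff 41.5 − 7.1×7.4 = -11.04): to d=0 gives 12.0 → profitable ✗; to d=8.4 gives 55.5 − 7.1×8.4 = -4.14 → profitable ✗.
4 of the 6 constraints hold; not an equilibrium.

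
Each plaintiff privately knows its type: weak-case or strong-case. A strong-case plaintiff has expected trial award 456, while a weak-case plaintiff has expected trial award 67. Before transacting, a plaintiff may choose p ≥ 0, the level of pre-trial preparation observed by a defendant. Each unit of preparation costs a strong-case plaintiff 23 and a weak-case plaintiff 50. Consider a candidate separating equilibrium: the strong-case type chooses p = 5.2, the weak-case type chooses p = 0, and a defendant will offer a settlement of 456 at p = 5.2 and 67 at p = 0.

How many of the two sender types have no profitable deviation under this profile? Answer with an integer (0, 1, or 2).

1

Weak-case type: stay at 0 → 67; mimic → 456 − 50 × 5.2 = 196. IC fails (67 < 196).
Strong-case type: signal → 456 − 23 × 5.2 = 336.4; deviate to 0 → 67. IC holds (336.4 ≥ 67).
1 of 2 constraints hold, so this profile is not an equilibrium.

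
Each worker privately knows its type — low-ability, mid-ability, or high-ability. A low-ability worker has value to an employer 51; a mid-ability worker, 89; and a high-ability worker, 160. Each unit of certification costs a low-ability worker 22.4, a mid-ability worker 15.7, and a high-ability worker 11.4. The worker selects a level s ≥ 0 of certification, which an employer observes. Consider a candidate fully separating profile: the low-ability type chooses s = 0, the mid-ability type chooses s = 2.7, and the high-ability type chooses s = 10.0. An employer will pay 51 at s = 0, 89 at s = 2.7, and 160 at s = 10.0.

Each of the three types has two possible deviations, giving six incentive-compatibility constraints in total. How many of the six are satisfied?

3

Low-ability (own payoff 51): to s=2.7 gives 89 − 22.4×2.7 = 28.52 → no gain ✓; to s=10.0 gives 160 − 22.4×10.0 = -64 → no gain ✓.
Mid-ability (own payoff 89 − 15.7×2.7 = 46.61): to s=0 gives 51 → profitable ✗; to s=10.0 gives 160 − 15.7×10.0 = 3 → no gain ✓.
High-ability (own payoff 160 − 11.4×10.0 = 46): to s=0 gives 51 → profitable ✗; to s=2.7 gives 89 − 11.4×2.7 = 58.22 → profitable ✗.
3 of the 6 constraints hold; not an equilibrium.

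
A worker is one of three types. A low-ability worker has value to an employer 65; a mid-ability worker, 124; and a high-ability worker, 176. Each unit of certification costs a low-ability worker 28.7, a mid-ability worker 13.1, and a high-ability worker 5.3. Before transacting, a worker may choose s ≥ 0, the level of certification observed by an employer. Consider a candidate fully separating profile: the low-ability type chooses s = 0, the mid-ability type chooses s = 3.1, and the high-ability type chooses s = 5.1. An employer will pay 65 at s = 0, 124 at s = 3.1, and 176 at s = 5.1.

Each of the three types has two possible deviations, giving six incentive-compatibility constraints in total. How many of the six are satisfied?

High-ability (own payoff 176 − 5.3×5.1 = 148.97): to s=0 gives 65 → no gain ✓; to s=3.1 gives 124 − 5.3×3.1 = 107.57 → no gain ✓.
Low-ability (own payoff 65): to s=3.1 gives 124 − 28.7×3.1 = 35.03 → no gain ✓; to s=5.1 gives 176 − 28.7×5.1 = 29.63 → no gain ✓.
Mid-ability (own payoff 124 − 13.1×3.1 = 83.39): to s=0 gives 65 → no gain ✓; to s=5.1 gives 176 − 13.1×5.1 = 109.19 → profitable ✗.
5 of the 6 constraints hold; not an equilibrium.

5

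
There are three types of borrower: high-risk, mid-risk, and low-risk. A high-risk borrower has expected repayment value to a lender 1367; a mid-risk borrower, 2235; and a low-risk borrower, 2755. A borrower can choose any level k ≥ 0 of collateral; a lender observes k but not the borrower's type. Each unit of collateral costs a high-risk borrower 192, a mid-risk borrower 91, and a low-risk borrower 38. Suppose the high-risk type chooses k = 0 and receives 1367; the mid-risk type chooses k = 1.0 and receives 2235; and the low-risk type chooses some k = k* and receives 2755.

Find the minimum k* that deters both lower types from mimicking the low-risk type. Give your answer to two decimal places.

7.23

Mid-risk type (on-path payoff 2235 − 91×1.0 = 2144) won't mimic when 2144 ≥ 2755 − 91·k*, i.e. k* ≥ 6.71.
High-risk type (on-path payoff 1367) won't mimic when 1367 ≥ 2755 − 192·k*, i.e. k* ≥ 7.23.
Both must hold, so k* = max(7.23, 6.71) = 7.23. The high-risk type's constraint binds.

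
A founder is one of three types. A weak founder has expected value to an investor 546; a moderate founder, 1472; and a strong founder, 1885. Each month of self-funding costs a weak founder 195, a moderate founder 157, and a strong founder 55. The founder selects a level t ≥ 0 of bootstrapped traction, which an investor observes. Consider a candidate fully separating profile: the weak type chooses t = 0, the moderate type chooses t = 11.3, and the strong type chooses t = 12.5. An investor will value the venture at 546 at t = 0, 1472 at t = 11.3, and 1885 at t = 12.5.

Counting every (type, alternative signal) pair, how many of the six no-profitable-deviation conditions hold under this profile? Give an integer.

4

Moderate (own payoff 1472 − 157×11.3 = -302.1): to t=0 gives 546 → profitable ✗; to t=12.5 gives 1885 − 157×12.5 = -77.5 → profitable ✗.
Weak (own payoff 546): to t=11.3 gives 1472 − 195×11.3 = -731.5 → no gain ✓; to t=12.5 gives 1885 − 195×12.5 = -552.5 → no gain ✓.
Strong (own payoff 1885 − 55×12.5 = 1197.5): to t=0 gives 546 → no gain ✓; to t=11.3 gives 1472 − 55×11.3 = 850.5 → no gain ✓.
4 of the 6 constraints hold; not an equilibrium.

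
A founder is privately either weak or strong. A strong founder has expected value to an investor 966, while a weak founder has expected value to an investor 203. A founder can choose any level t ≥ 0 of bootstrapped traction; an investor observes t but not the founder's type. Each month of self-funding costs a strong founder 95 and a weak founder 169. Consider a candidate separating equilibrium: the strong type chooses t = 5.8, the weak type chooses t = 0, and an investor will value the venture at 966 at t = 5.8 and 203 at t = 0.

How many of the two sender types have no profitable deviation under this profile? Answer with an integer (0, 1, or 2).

Strong type: signal → 966 − 95 × 5.8 = 415; deviate to 0 → 203. IC holds (415 ≥ 203).
Weak type: stay at 0 → 203; mimic → 966 − 169 × 5.8 = -14.2. IC holds (203 ≥ -14.2).
2 of 2 constraints hold, so this is a separating equilibrium.

2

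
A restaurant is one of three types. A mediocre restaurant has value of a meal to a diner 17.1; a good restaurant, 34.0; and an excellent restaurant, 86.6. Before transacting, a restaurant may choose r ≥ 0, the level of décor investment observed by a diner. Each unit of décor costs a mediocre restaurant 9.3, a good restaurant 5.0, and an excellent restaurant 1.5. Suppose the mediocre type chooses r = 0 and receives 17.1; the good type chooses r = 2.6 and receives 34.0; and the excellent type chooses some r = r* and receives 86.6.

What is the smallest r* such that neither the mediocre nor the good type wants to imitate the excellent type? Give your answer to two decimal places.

13.12

Mediocre type (on-path payoff 17.1) won't mimic when 17.1 ≥ 86.6 − 9.3·r*, i.e. r* ≥ 7.47.
Good type (on-path payoff 34.0 − 5.0×2.6 = 21) won't mimic when 21 ≥ 86.6 − 5.0·r*, i.e. r* ≥ 13.12.
Both must hold, so r* = max(7.47, 13.12) = 13.12. The good type's constraint binds.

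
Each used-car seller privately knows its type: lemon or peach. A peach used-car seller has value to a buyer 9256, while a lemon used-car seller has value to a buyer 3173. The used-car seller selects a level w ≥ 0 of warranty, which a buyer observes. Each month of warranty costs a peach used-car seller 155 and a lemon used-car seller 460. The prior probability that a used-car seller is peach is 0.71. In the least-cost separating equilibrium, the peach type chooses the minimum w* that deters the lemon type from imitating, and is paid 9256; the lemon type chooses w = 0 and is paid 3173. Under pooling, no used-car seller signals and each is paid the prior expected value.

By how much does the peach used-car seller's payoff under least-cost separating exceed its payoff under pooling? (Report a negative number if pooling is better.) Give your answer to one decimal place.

-285.6

Least-cost separating signal: w* solves 3173 = 9256 − 460·w*, so w* = (9256 − 3173)/460 ≈ 13.2239.
Peach type's separating payoff: 9256 − 155 × w* = 9256 − 155 × (9256 − 3173)/460 = 9256 − 942865/460 ≈ 7206.293.
Pooling payoff: 0.71 × 9256 + 0.29 × 3173 = 7491.93.
Difference: 7206.293 − 7491.93 = -285.637, i.e. -285.6 to one decimal place.
The peach type would prefer the pooling outcome.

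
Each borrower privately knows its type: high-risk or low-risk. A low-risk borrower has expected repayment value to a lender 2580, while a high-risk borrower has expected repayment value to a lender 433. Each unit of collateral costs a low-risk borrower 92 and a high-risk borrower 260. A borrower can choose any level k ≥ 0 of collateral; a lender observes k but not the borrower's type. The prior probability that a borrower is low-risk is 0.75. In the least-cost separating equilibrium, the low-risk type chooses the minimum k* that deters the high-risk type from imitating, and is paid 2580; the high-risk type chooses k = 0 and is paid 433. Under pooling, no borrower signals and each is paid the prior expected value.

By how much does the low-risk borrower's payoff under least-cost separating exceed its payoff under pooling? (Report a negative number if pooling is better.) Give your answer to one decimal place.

Least-cost separating signal: k* solves 433 = 2580 − 260·k*, so k* = (2580 − 433)/260 ≈ 8.2577.
Low-risk type's separating payoff: 2580 − 92 × k* = 2580 − 92 × (2580 − 433)/260 = 2580 − 197524/260 ≈ 1820.292.
Pooling payoff: 0.75 × 2580 + 0.25 × 433 = 2043.25.
Difference: 1820.292 − 2043.25 = -222.958, i.e. -223.0 to one decimal place.
The low-risk type would prefer the pooling outcome.

-223.0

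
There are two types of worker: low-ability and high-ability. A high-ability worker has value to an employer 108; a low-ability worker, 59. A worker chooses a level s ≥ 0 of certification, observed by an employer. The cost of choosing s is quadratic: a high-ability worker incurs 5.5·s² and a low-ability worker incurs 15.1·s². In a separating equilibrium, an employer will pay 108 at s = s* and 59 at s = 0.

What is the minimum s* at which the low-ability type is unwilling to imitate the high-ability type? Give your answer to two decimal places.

1.80

The low-ability type at s = 0 receives 59; imitating at s* yields 108 − 15.1·s*².
Indifference: 59 = 108 − 15.1·s*², so s*² = (108 − 59) / 15.1 ≈ 3.2450.
s* = √3.2450 ≈ 1.80.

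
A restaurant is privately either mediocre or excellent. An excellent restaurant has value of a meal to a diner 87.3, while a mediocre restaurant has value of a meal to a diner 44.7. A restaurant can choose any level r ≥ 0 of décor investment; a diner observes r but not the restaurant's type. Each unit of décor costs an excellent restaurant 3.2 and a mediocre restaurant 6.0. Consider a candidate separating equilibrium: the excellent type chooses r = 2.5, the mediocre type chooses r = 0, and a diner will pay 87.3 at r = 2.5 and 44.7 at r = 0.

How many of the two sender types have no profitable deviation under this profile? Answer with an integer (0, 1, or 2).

1

Excellent type: signal → 87.3 − 3.2 × 2.5 = 79.3; deviate to 0 → 44.7. IC holds (79.3 ≥ 44.7).
Mediocre type: stay at 0 → 44.7; mimic → 87.3 − 6.0 × 2.5 = 72.3. IC fails (44.7 < 72.3).
1 of 2 constraints hold, so this profile is not an equilibrium.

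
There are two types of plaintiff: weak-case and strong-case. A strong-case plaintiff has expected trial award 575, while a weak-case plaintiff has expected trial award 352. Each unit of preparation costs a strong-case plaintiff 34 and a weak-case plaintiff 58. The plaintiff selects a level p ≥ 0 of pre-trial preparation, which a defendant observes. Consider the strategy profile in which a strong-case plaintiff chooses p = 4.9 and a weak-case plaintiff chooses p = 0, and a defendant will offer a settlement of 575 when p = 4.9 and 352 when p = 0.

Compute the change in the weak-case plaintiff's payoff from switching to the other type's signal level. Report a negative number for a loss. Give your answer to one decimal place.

-61.2

Playing p = 0 the weak-case plaintiff receives 352.
Deviating to p = 4.9 brings payment 575 at cost 58 × 4.9 = 284.2, netting 290.8.
Gain from deviating: 290.8 − 352 = -61.2.
The gain is negative, so the weak-case type's incentive-compatibility constraint is satisfied.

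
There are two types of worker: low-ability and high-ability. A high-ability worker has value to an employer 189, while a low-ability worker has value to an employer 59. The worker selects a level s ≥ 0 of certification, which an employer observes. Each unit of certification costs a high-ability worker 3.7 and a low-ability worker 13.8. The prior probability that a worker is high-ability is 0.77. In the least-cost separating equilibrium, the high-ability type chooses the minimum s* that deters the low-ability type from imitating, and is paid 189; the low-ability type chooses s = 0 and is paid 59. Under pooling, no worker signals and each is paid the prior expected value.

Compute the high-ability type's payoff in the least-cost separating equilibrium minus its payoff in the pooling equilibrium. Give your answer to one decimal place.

-5.0

Least-cost separating signal: s* solves 59 = 189 − 13.8·s*, so s* = (189 − 59)/13.8 ≈ 9.4203.
High-ability type's separating payoff: 189 − 3.7 × s* = 189 − 3.7 × (189 − 59)/13.8 = 189 − 481/13.8 ≈ 154.145.
Pooling payoff: 0.77 × 189 + 0.23 × 59 = 159.1.
Difference: 154.145 − 159.1 = -4.955, i.e. -5.0 to one decimal place.
The high-ability type would prefer the pooling outcome.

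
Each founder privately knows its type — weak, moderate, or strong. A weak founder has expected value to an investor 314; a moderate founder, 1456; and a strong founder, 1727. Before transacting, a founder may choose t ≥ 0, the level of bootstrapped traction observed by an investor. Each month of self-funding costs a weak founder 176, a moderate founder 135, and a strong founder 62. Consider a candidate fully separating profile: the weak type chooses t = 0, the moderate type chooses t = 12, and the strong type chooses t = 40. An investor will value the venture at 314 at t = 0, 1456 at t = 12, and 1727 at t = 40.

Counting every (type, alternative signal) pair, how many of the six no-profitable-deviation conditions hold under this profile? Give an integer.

3

Strong (own payoff 1727 − 62×40 = -753): to t=0 gives 314 → profitable ✗; to t=12 gives 1456 − 62×12 = 712 → profitable ✗.
Weak (own payoff 314): to t=12 gives 1456 − 176×12 = -656 → no gain ✓; to t=40 gives 1727 − 176×40 = -5313 → no gain ✓.
Moderate (own payoff 1456 − 135×12 = -164): to t=0 gives 314 → profitable ✗; to t=40 gives 1727 − 135×40 = -3673 → no gain ✓.
3 of the 6 constraints hold; not an equilibrium.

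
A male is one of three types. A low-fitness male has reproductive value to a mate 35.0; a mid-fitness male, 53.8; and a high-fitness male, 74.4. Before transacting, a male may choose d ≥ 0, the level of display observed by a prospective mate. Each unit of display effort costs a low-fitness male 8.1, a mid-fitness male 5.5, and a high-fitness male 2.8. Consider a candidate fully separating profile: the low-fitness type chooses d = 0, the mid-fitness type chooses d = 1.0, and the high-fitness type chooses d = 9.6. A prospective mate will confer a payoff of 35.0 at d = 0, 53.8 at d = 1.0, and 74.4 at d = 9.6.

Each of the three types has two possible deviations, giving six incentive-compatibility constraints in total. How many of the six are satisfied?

Mid-fitness (own payoff 53.8 − 5.5×1.0 = 48.3): to d=0 gives 35.0 → no gain ✓; to d=9.6 gives 74.4 − 5.5×9.6 = 21.6 → no gain ✓.
Low-fitness (own payoff 35.0): to d=1.0 gives 53.8 − 8.1×1.0 = 45.7 → profitable ✗; to d=9.6 gives 74.4 − 8.1×9.6 = -3.36 → no gain ✓.
High-fitness (own payoff 74.4 − 2.8×9.6 = 47.52): to d=0 gives 35.0 → no gain ✓; to d=1.0 gives 53.8 − 2.8×1.0 = 51 → profitable ✗.
4 of the 6 constraints hold; not an equilibrium.

4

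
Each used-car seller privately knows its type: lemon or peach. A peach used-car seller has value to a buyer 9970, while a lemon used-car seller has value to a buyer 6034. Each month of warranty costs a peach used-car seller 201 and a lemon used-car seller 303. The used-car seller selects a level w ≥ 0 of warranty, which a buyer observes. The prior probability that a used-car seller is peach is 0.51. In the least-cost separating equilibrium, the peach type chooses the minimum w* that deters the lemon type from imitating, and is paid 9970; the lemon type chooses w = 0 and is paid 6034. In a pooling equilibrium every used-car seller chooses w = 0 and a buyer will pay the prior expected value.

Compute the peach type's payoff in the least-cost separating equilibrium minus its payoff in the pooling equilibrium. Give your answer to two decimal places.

Least-cost separating signal: w* solves 6034 = 9970 − 303·w*, so w* = (9970 − 6034)/303 ≈ 12.9901.
Peach type's separating payoff: 9970 − 201 × w* = 9970 − 201 × (9970 − 6034)/303 = 9970 − 791136/303 ≈ 7358.9901.
Pooling payoff: 0.51 × 9970 + 0.49 × 6034 = 8041.36.
Difference: 7358.9901 − 8041.36 = -682.3699, i.e. -682.37 to two decimal places.
The peach type would prefer the pooling outcome.

-682.37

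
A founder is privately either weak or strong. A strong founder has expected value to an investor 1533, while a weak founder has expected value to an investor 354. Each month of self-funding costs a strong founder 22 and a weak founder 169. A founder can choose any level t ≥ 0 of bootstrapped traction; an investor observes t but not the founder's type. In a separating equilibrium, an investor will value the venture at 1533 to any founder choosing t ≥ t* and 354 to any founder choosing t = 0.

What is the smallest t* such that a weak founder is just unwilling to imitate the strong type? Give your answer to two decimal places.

6.98

A weak founder choosing t = 0 receives 354.
Imitating at t* instead would pay 1533 at cost 169·t*, netting 1533 − 169·t*.
Indifference: 354 = 1533 − 169·t*, so t* = (1533 − 354) / 169 ≈ 6.98.
This is the weak type's binding incentive-compatibility constraint; any t ≥ 6.98 sustains separation on that side.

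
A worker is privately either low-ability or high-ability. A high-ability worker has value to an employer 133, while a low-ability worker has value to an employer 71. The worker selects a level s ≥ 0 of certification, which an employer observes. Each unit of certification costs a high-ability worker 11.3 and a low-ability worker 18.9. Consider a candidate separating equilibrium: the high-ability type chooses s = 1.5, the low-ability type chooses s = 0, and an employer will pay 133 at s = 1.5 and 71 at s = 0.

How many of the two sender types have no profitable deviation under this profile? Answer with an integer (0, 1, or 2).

1

Low-ability type: stay at 0 → 71; mimic → 133 − 18.9 × 1.5 = 104.65. IC fails (71 < 104.65).
High-ability type: signal → 133 − 11.3 × 1.5 = 116.05; deviate to 0 → 71. IC holds (116.05 ≥ 71).
1 of 2 constraints hold, so this profile is not an equilibrium.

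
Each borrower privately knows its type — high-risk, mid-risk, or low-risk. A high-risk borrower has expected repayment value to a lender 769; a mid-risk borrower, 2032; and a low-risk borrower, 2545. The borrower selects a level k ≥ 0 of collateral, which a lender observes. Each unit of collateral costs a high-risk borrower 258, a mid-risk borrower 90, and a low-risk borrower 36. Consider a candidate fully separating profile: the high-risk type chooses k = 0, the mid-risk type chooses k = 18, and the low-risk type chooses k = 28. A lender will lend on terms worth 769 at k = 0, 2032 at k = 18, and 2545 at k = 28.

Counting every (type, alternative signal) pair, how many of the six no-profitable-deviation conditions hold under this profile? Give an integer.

Mid-risk (own payoff 2032 − 90×18 = 412): to k=0 gives 769 → profitable ✗; to k=28 gives 2545 − 90×28 = 25 → no gain ✓.
High-risk (own payoff 769): to k=18 gives 2032 − 258×18 = -2612 → no gain ✓; to k=28 gives 2545 − 258×28 = -4679 → no gain ✓.
Low-risk (own payoff 2545 − 36×28 = 1537): to k=0 gives 769 → no gain ✓; to k=18 gives 2032 − 36×18 = 1384 → no gain ✓.
5 of the 6 constraints hold; not an equilibrium.

5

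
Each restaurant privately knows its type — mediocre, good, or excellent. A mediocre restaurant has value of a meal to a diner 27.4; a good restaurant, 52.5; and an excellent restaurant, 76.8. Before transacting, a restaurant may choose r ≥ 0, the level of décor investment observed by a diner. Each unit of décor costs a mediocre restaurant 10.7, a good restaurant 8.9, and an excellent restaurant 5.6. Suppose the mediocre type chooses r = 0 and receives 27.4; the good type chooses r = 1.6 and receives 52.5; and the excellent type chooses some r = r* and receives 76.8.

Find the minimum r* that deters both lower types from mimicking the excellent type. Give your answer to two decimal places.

Mediocre type (on-path payoff 27.4) won't mimic when 27.4 ≥ 76.8 − 10.7·r*, i.e. r* ≥ 4.62.
Good type (on-path payoff 52.5 − 8.9×1.6 = 38.26) won't mimic when 38.26 ≥ 76.8 − 8.9·r*, i.e. r* ≥ 4.33.
Both must hold, so r* = max(4.62, 4.33) = 4.62. The mediocre type's constraint binds.

4.62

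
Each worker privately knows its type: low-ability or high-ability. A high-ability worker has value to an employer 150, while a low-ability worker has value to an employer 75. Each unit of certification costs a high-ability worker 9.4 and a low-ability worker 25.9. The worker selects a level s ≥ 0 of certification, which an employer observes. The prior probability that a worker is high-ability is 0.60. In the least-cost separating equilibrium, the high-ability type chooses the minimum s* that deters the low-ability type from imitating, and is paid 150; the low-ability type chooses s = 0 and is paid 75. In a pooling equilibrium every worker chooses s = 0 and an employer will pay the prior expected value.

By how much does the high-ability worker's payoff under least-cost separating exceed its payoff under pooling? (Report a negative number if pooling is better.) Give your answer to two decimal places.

Least-cost separating signal: s* solves 75 = 150 − 25.9·s*, so s* = (150 − 75)/25.9 ≈ 2.8958.
High-ability type's separating payoff: 150 − 9.4 × s* = 150 − 9.4 × (150 − 75)/25.9 = 150 − 705/25.9 ≈ 122.7799.
Pooling payoff: 0.60 × 150 + 0.40 × 75 = 120.
Difference: 122.7799 − 120 = 2.7799, i.e. 2.78 to two decimal places.
The high-ability type prefers to separate.

2.78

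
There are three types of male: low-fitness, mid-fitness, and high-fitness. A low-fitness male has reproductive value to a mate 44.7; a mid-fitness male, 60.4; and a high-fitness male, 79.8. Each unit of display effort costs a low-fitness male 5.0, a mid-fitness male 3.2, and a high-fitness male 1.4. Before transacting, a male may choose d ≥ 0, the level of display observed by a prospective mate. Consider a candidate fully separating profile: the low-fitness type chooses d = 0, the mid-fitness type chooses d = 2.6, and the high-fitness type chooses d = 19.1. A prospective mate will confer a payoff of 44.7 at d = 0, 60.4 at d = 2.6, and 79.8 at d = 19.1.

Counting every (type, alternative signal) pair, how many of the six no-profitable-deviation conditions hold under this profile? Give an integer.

4

Mid-fitness (own payoff 60.4 − 3.2×2.6 = 52.08): to d=0 gives 44.7 → no gain ✓; to d=19.1 gives 79.8 − 3.2×19.1 = 18.68 → no gain ✓.
Low-fitness (own payoff 44.7): to d=2.6 gives 60.4 − 5.0×2.6 = 47.4 → profitable ✗; to d=19.1 gives 79.8 − 5.0×19.1 = -15.7 → no gain ✓.
High-fitness (own payoff 79.8 − 1.4×19.1 = 53.06): to d=0 gives 44.7 → no gain ✓; to d=2.6 gives 60.4 − 1.4×2.6 = 56.76 → profitable ✗.
4 of the 6 constraints hold; not an equilibrium.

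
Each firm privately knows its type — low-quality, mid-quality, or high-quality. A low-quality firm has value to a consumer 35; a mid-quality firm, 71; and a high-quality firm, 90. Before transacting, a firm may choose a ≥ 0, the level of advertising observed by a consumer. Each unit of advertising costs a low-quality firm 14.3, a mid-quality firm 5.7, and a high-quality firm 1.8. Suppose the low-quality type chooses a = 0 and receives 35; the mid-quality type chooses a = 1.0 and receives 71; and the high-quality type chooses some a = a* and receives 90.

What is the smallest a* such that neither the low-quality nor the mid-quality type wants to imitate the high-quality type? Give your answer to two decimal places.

Low-quality type (on-path payoff 35) won't mimic when 35 ≥ 90 − 14.3·a*, i.e. a* ≥ 3.85.
Mid-quality type (on-path payoff 71 − 5.7×1.0 = 65.3) won't mimic when 65.3 ≥ 90 − 5.7·a*, i.e. a* ≥ 4.33.
Both must hold, so a* = max(3.85, 4.33) = 4.33. The mid-quality type's constraint binds.

4.33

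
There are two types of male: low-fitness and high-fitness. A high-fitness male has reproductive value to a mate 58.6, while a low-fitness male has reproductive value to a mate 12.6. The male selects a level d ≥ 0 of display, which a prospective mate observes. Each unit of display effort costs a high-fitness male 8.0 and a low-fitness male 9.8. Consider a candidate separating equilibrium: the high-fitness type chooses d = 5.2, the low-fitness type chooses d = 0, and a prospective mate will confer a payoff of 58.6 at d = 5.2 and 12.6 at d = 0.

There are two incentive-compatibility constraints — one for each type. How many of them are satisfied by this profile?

2

High-fitness type: signal → 58.6 − 8.0 × 5.2 = 17; deviate to 0 → 12.6. IC holds (17 ≥ 12.6).
Low-fitness type: stay at 0 → 12.6; mimic → 58.6 − 9.8 × 5.2 = 7.64. IC holds (12.6 ≥ 7.64).
2 of 2 constraints hold, so this is a separating equilibrium.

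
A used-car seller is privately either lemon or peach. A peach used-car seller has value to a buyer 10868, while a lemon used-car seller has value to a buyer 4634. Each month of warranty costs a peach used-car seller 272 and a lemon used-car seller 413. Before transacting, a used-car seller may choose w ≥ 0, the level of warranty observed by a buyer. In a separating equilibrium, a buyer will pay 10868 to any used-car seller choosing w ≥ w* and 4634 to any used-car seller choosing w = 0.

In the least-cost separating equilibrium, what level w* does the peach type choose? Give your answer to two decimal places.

15.09

A lemon used-car seller choosing w = 0 receives 4634.
Imitating at w* instead would pay 10868 at cost 413·w*, netting 10868 − 413·w*.
Indifference: 4634 = 10868 − 413·w*, so w* = (10868 − 4634) / 413 ≈ 15.09.
This is the lemon type's binding incentive-compatibility constraint; any w ≥ 15.09 sustains separation on that side.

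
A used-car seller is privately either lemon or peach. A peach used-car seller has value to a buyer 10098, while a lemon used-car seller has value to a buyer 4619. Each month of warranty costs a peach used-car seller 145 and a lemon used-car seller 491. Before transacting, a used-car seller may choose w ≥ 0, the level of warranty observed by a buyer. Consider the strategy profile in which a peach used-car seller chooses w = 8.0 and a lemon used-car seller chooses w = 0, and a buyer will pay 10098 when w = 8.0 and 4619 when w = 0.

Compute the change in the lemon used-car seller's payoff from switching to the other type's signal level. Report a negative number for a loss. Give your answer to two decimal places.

1551.00

Playing w = 0 the lemon used-car seller receives 4619.
Deviating to w = 8.0 brings payment 10098 at cost 491 × 8.0 = 3928, netting 6170.
Gain from deviating: 6170 − 4619 = 1551.00.
The gain is positive, so the lemon type's incentive-compatibility constraint is violated — this profile is not a separating equilibrium.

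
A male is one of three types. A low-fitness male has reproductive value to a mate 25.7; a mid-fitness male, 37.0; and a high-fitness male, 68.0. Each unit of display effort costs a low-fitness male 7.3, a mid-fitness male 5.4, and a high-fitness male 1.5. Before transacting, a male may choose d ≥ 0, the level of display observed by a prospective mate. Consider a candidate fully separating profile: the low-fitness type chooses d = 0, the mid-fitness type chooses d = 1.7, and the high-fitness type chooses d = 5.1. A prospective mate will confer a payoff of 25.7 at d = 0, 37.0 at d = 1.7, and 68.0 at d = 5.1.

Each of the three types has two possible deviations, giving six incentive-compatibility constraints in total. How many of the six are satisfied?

Low-fitness (own payoff 25.7): to d=1.7 gives 37.0 − 7.3×1.7 = 24.59 → no gain ✓; to d=5.1 gives 68.0 − 7.3×5.1 = 30.77 → profitable ✗.
High-fitness (own payoff 68.0 − 1.5×5.1 = 60.35): to d=0 gives 25.7 → no gain ✓; to d=1.7 gives 37.0 − 1.5×1.7 = 34.45 → no gain ✓.
Mid-fitness (own payoff 37.0 − 5.4×1.7 = 27.82): to d=0 gives 25.7 → no gain ✓; to d=5.1 gives 68.0 − 5.4×5.1 = 40.46 → profitable ✗.
4 of the 6 constraints hold; not an equilibrium.

4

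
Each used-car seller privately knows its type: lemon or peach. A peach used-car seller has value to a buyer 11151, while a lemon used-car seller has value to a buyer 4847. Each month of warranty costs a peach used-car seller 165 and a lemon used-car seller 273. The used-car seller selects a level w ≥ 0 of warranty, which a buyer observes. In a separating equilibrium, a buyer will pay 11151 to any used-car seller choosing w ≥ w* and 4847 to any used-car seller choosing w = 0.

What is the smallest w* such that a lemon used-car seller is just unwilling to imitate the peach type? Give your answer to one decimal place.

A lemon used-car seller choosing w = 0 receives 4847.
Imitating at w* instead would pay 11151 at cost 273·w*, netting 11151 − 273·w*.
Indifference: 4847 = 11151 − 273·w*, so w* = (11151 − 4847) / 273 ≈ 23.1.
At w* the lemon type's incentive constraint just binds; the peach type strictly prefers w* since its per-unit cost is lower.

23.1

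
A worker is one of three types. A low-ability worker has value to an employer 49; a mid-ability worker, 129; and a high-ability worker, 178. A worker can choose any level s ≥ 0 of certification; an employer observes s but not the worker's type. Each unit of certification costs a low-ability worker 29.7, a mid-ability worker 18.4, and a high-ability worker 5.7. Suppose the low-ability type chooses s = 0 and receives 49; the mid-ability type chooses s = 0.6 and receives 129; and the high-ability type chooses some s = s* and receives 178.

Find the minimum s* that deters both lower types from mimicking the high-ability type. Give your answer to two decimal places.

4.34

Mid-ability type (on-path payoff 129 − 18.4×0.6 = 117.96) won't mimic when 117.96 ≥ 178 − 18.4·s*, i.e. s* ≥ 3.26.
Low-ability type (on-path payoff 49) won't mimic when 49 ≥ 178 − 29.7·s*, i.e. s* ≥ 4.34.
Both must hold, so s* = max(4.34, 3.26) = 4.34. The low-ability type's constraint binds.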